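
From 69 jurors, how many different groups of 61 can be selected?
C(69,61) = 69!/(61!×8!) = 8361453672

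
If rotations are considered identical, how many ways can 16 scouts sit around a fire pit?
Circular: fix one position, arrange the rest. (16-1)! = 1307674368000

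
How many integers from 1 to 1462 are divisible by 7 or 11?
⌊1462/7⌋ + ⌊1462/11⌋ - ⌊1462/77⌋ = 208 + 132 - 18 = 322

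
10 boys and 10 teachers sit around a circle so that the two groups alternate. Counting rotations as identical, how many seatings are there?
Fix one of the boys: (10-1)! ways for the remaining boys, × 10! ways for the teachers = 362880 × 3628800 = 1316818944000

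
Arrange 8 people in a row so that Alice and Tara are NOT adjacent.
Total - adjacent = 8! - (8-1)!×2 = 40320 - 10080 = 30240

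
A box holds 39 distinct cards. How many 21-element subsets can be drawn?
C(39,21) = 39!/(21!×18!) = 62359143990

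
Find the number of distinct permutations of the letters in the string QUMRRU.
6! / (2! × 2! × 1! × 1!) = 180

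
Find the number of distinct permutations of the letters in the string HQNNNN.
6! / (4! × 1! × 1!) = 30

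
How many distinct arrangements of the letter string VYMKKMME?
8! / (1! × 3! × 1! × 2! × 1!) = 3360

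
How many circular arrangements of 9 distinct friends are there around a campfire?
Circular: fix one position, arrange the rest. (9-1)! = 40320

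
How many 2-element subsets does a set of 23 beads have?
C(23,2) = 23!/(2!×21!) = 253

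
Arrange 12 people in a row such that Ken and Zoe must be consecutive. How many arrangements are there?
Treat the 2 as one block: (12-2+1)! × 2! = 39916800 × 2 = 79833600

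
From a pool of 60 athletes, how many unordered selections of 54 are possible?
C(60,54) = 60!/(54!×6!) = 50063860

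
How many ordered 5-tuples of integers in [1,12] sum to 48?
Coefficient of x^48 in (x + x² + ... + x^12)^5. By inclusion-exclusion on dice exceeding 12: Σ_j (-1)^j C(5,j)·C(48-1-12j, 4) = C(5,0)·C(47,4) - C(5,1)·C(35,4) + C(5,2)·C(23,4) - C(5,3)·C(11,4) = 1·178365 - 5·52360 + 10·8855 - 10·330 = 1815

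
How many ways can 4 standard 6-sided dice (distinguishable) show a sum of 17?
Coefficient of x^17 in (x + x² + ... + x^6)^4. By inclusion-exclusion on dice exceeding 6: Σ_j (-1)^j C(4,j)·C(17-1-6j, 3) = C(4,0)·C(16,3) - C(4,1)·C(10,3) + C(4,2)·C(4,3) = 1·560 - 4·120 + 6·4 = 104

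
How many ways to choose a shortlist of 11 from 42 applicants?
C(42,11) = 42!/(11!×31!) = 4280561376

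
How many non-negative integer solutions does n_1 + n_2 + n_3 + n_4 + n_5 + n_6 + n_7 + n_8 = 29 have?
C(29+8-1, 8-1) = C(36, 7) = 8347680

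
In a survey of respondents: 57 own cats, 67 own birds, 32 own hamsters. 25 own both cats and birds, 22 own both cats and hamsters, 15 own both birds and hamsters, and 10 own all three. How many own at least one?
|A∪B∪C| = 57+67+32-25-22-15+10 = 104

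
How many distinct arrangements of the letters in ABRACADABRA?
11! / (5! × 2! × 2! × 1! × 1!) = 83160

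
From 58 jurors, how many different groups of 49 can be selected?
C(58,49) = 58!/(49!×9!) = 10648873950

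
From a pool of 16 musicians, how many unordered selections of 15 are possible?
C(16,15) = 16!/(15!×1!) = 16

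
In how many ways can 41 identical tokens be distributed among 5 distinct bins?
C(41+5-1, 5-1) = C(45, 4) = 148995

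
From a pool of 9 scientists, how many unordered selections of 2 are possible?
C(9,2) = 9!/(2!×7!) = 36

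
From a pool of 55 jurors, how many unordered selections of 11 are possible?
C(55,11) = 55!/(11!×44!) = 119653565850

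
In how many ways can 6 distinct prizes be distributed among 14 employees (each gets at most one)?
P(14,6) = 14!/(14-6)! = 2162160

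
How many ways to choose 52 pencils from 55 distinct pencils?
C(55,52) = 55!/(52!×3!) = 26235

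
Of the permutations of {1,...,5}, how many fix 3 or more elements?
Exactly j fixed points: C(5,j)·!(5-j); sum over j ≥ 3 (derangement numbers via !m = (m-1)·(!(m-1) + !(m-2)): !0..!2 = 1, 0, 1). Σ_{j=3}^{5} C(5,j)·!(5-j) = C(5,3)·!2 + C(5,4)·!1 + C(5,5)·!0 = 10·1 + 5·0 + 1·1 = 11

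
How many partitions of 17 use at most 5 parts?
By conjugation, equals partitions of 17 into parts ≤ 5. Let r_j(i) = number of partitions of i into parts ≤ j, for i = 0..17. r_1(i) = 1 for all i; r_j(i) = r_{j-1}(i) + r_j(i-j). Rows j = 2..5: ≤2: 1 1 2 2 3 3 4 4 5 5 6 6 7 7 8 8 9 9; ≤3: 1 1 2 3 4 5 7 8 10 12 14 16 19 21 24 27 30 33; ≤4: 1 1 2 3 5 6 9 11 15 18 23 27 34 39 47 54 64 72; ≤5: 1 1 2 3 5 7 10 13 18 23 30 37 47 57 70 84 101 119. r_5(17) = 119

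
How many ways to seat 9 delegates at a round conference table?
Circular: fix one position, arrange the rest. (9-1)! = 40320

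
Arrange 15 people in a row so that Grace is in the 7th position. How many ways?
Fix one position: (15-1)! = 87178291200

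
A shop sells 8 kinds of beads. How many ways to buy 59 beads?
C(59+8-1, 8-1) = C(66, 7) = 778789440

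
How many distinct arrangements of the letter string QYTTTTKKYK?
10! / (3! × 1! × 2! × 4!) = 12600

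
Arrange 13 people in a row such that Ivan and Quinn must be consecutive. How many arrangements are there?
Treat the 2 as one block: (13-2+1)! × 2! = 479001600 × 2 = 958003200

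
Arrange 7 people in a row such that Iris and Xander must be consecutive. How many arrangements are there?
Treat the 2 as one block: (7-2+1)! × 2! = 720 × 2 = 1440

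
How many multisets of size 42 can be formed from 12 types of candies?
C(42+12-1, 12-1) = C(53, 11) = 76223753060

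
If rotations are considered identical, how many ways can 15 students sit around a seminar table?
Circular: fix one position, arrange the rest. (15-1)! = 87178291200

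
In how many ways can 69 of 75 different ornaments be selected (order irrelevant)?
C(75,69) = 75!/(69!×6!) = 201359550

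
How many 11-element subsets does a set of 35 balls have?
C(35,11) = 35!/(11!×24!) = 417225900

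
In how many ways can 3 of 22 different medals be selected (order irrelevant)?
C(22,3) = 22!/(3!×19!) = 1540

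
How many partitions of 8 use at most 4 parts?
By conjugation, equals partitions of 8 into parts ≤ 4. Let r_j(i) = number of partitions of i into parts ≤ j, for i = 0..8. r_1(i) = 1 for all i; r_j(i) = r_{j-1}(i) + r_j(i-j). Rows j = 2..4: ≤2: 1 1 2 2 3 3 4 4 5; ≤3: 1 1 2 3 4 5 7 8 10; ≤4: 1 1 2 3 5 6 9 11 15. r_4(8) = 15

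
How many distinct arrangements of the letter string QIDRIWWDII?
10! / (1! × 2! × 4! × 2! × 1!) = 37800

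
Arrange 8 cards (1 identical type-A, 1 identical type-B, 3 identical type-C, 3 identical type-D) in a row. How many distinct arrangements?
8! / (1! × 1! × 3! × 3!) = 1120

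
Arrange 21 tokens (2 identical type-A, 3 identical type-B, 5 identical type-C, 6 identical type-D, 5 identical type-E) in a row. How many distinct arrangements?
21! / (2! × 3! × 5! × 6! × 5!) = 410646075840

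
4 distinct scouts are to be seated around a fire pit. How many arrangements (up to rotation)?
Circular: fix one position, arrange the rest. (4-1)! = 6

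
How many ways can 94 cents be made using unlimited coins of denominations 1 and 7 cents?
Coefficient of x^94 in 1/(1-x^1) · 1/(1-x^7). Use j coins of 7 for j = 0..⌊94/7⌋ = 13, the rest in 1s: 13 + 1 = 14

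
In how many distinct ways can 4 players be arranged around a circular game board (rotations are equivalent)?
Circular: fix one position, arrange the rest. (4-1)! = 6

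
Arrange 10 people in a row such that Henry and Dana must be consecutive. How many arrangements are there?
Treat the 2 as one block: (10-2+1)! × 2! = 362880 × 2 = 725760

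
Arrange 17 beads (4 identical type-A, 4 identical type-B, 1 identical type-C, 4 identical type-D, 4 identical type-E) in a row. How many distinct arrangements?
17! / (4! × 4! × 1! × 4! × 4!) = 1072071000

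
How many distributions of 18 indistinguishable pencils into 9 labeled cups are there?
C(18+9-1, 9-1) = C(26, 8) = 1562275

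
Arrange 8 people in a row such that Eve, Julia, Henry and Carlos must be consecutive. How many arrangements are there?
Treat the 4 as one block: (8-4+1)! × 4! = 120 × 24 = 2880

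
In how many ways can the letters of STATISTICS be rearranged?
10! / (3! × 3! × 1! × 2! × 1!) = 50400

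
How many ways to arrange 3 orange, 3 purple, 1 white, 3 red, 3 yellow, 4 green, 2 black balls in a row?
19! / (3! × 3! × 1! × 3! × 3! × 4! × 2!) = 1955457504000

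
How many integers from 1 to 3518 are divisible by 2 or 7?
⌊3518/2⌋ + ⌊3518/7⌋ - ⌊3518/14⌋ = 1759 + 502 - 251 = 2010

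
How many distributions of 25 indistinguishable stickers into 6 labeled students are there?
C(25+6-1, 6-1) = C(30, 5) = 142506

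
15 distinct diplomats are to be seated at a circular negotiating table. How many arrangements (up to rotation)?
Circular: fix one position, arrange the rest. (15-1)! = 87178291200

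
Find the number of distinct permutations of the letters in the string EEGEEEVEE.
9! / (1! × 1! × 7!) = 72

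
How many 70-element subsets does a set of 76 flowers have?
C(76,70) = 76!/(70!×6!) = 218618940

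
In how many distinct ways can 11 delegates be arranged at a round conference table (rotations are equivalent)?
Circular: fix one position, arrange the rest. (11-1)! = 3628800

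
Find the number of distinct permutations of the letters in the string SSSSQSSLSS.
10! / (1! × 8! × 1!) = 90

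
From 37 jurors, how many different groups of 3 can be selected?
C(37,3) = 37!/(3!×34!) = 7770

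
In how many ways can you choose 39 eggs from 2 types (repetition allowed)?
C(39+2-1, 2-1) = C(40, 1) = 40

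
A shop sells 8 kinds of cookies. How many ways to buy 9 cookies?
C(9+8-1, 8-1) = C(16, 7) = 11440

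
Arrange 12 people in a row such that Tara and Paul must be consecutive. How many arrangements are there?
Treat the 2 as one block: (12-2+1)! × 2! = 39916800 × 2 = 79833600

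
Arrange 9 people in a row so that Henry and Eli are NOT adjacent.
Total - adjacent = 9! - (9-1)!×2 = 362880 - 80640 = 282240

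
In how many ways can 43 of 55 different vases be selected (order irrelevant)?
C(55,43) = 55!/(43!×12!) = 438729741450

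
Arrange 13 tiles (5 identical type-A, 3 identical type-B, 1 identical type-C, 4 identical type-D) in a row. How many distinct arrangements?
13! / (5! × 3! × 1! × 4!) = 360360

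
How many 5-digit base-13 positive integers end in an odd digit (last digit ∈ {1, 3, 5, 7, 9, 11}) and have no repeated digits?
Last∈{1,3,5,7,9,11}. Last=0: 0. Last nonzero: 6×11×P(11,3) = 65340. Total = 65340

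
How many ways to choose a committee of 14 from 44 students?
C(44,14) = 44!/(14!×30!) = 114955808528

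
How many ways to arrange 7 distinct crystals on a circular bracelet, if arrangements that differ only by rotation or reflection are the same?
(7-1)!/2 = 720/2 = 360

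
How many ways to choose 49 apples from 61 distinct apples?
C(61,49) = 61!/(49!×12!) = 1742058970275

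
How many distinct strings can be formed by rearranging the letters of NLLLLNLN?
8! / (5! × 3!) = 56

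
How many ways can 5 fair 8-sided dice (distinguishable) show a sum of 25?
Coefficient of x^25 in (x + x² + ... + x^8)^5. By inclusion-exclusion on dice exceeding 8: Σ_j (-1)^j C(5,j)·C(25-1-8j, 4) = C(5,0)·C(24,4) - C(5,1)·C(16,4) + C(5,2)·C(8,4) = 1·10626 - 5·1820 + 10·70 = 2226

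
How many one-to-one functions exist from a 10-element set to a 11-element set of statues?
P(11,10) = 11!/(11-10)! = 39916800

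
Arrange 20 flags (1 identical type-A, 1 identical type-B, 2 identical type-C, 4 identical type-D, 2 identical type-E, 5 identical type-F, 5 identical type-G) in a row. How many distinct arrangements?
20! / (1! × 1! × 2! × 4! × 2! × 5! × 5!) = 1759911753600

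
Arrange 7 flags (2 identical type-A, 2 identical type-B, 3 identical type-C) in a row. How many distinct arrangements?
7! / (2! × 2! × 3!) = 210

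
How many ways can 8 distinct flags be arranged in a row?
8! = 40320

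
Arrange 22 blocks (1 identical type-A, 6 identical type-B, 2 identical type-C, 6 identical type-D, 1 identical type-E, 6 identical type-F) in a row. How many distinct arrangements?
22! / (1! × 6! × 2! × 6! × 1! × 6!) = 1505702278080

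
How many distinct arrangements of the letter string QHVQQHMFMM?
10! / (3! × 1! × 1! × 3! × 2!) = 50400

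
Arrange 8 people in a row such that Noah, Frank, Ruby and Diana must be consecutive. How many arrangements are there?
Treat the 4 as one block: (8-4+1)! × 4! = 120 × 24 = 2880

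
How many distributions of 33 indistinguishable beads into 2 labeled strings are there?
C(33+2-1, 2-1) = C(34, 1) = 34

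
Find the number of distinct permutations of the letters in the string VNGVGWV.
7! / (3! × 2! × 1! × 1!) = 420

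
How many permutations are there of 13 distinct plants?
13! = 6227020800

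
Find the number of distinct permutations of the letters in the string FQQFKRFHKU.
10! / (1! × 1! × 1! × 3! × 2! × 2!) = 151200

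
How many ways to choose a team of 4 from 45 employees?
C(45,4) = 45!/(4!×41!) = 148995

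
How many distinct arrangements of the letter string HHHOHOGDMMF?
11! / (2! × 2! × 1! × 4! × 1! × 1!) = 415800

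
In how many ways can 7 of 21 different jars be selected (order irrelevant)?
C(21,7) = 21!/(7!×14!) = 116280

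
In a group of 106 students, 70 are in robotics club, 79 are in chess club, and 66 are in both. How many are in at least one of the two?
|A∪B| = |A| + |B| - |A∩B| = 70 + 79 - 66 = 83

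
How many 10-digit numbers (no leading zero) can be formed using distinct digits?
First digit: 9 choices (nonzero). Then descending: 9 × 9 × 8 × 7 × 6 × 5 × 4 × 3 × 2 × 1 = 3265920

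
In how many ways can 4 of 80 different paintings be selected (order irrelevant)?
C(80,4) = 80!/(4!×76!) = 1581580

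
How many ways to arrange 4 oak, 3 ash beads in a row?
7! / (4! × 3!) = 35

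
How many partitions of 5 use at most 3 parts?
By conjugation, equals partitions of 5 into parts ≤ 3. Let r_j(i) = number of partitions of i into parts ≤ j, for i = 0..5. r_1(i) = 1 for all i; r_j(i) = r_{j-1}(i) + r_j(i-j). Rows j = 2..3: ≤2: 1 1 2 2 3 3; ≤3: 1 1 2 3 4 5. r_3(5) = 5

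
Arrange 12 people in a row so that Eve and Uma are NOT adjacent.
Total - adjacent = 12! - (12-1)!×2 = 479001600 - 79833600 = 399168000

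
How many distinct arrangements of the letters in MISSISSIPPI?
11! / (1! × 4! × 4! × 2!) = 34650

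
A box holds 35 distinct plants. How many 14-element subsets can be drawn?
C(35,14) = 35!/(14!×21!) = 2319959400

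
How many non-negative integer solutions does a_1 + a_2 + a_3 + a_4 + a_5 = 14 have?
C(14+5-1, 5-1) = C(18, 4) = 3060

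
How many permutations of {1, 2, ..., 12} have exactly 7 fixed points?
Choose the 7 fixed points C(12,7) = 792, derange the rest: !5 = Σ_{j=0}^{5} (-1)^j·5!/j! = 120 - 120 + 60 - 20 + 5 - 1 = 44. Product = 792 × 44 = 34848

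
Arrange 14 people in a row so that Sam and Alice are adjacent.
Treat as block: (14-1)! × 2! = 6227020800 × 2 = 12454041600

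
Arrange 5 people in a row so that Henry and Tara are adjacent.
Treat as block: (5-1)! × 2! = 24 × 2 = 48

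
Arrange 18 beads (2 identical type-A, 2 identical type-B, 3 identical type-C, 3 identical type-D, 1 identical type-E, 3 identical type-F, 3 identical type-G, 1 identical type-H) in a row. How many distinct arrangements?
18! / (2! × 2! × 3! × 3! × 1! × 3! × 3! × 1!) = 1235025792000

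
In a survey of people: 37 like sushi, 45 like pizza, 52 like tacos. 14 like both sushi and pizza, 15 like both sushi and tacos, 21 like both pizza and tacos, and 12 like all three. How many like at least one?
|A∪B∪C| = 37+45+52-14-15-21+12 = 96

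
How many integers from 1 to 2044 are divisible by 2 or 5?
⌊2044/2⌋ + ⌊2044/5⌋ - ⌊2044/10⌋ = 1022 + 408 - 204 = 1226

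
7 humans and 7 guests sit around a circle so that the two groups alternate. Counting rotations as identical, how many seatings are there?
Fix one of the humans: (7-1)! ways for the remaining humans, × 7! ways for the guests = 720 × 5040 = 3628800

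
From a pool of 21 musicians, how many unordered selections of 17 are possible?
C(21,17) = 21!/(17!×4!) = 5985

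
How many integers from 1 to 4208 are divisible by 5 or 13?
⌊4208/5⌋ + ⌊4208/13⌋ - ⌊4208/65⌋ = 841 + 323 - 64 = 1100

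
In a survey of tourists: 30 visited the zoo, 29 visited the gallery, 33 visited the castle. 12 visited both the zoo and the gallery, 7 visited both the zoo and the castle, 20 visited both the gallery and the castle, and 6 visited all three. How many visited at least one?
|A∪B∪C| = 30+29+33-12-7-20+6 = 59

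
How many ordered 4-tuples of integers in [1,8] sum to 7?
Coefficient of x^7 in (x + x² + ... + x^8)^4. By inclusion-exclusion on dice exceeding 8: Σ_j (-1)^j C(4,j)·C(7-1-8j, 3) = C(4,0)·C(6,3) = 1·20 = 20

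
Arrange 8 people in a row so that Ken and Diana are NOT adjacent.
Total - adjacent = 8! - (8-1)!×2 = 40320 - 10080 = 30240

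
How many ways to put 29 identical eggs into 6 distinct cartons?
C(29+6-1, 6-1) = C(34, 5) = 278256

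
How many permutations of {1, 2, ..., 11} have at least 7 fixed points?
Exactly j fixed points: C(11,j)·!(11-j); sum over j ≥ 7 (derangement numbers via !m = (m-1)·(!(m-1) + !(m-2)): !0..!4 = 1, 0, 1, 2, 9). Σ_{j=7}^{11} C(11,j)·!(11-j) = C(11,7)·!4 + C(11,8)·!3 + C(11,9)·!2 + C(11,10)·!1 + C(11,11)·!0 = 330·9 + 165·2 + 55·1 + 11·0 + 1·1 = 3356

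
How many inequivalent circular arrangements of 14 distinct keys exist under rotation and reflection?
(14-1)!/2 = 6227020800/2 = 3113510400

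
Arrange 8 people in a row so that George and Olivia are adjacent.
Treat as block: (8-1)! × 2! = 5040 × 2 = 10080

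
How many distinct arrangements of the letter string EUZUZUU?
7! / (2! × 4! × 1!) = 105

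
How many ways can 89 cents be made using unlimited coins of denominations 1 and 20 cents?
Coefficient of x^89 in 1/(1-x^1) · 1/(1-x^20). Use j coins of 20 for j = 0..⌊89/20⌋ = 4, the rest in 1s: 4 + 1 = 5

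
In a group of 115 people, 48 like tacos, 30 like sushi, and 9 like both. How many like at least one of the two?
|A∪B| = |A| + |B| - |A∩B| = 48 + 30 - 9 = 69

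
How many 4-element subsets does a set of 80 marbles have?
C(80,4) = 80!/(4!×76!) = 1581580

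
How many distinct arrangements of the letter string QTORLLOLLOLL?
12! / (3! × 1! × 1! × 1! × 6!) = 110880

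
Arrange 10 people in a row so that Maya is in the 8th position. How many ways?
Fix one position: (10-1)! = 362880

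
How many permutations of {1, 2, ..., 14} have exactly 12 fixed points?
Choose the 12 fixed points C(14,12) = 91, derange the rest: !2 = Σ_{j=0}^{2} (-1)^j·2!/j! = 2 - 2 + 1 = 1. Product = 91 × 1 = 91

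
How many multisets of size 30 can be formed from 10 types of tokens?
C(30+10-1, 10-1) = C(39, 9) = 211915132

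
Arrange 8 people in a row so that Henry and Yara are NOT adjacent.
Total - adjacent = 8! - (8-1)!×2 = 40320 - 10080 = 30240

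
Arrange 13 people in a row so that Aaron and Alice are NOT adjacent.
Total - adjacent = 13! - (13-1)!×2 = 6227020800 - 958003200 = 5269017600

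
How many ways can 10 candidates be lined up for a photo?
10! = 3628800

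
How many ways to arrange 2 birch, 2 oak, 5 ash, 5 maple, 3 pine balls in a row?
17! / (2! × 2! × 5! × 5! × 3!) = 1029188160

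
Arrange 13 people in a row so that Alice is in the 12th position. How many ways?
Fix one position: (13-1)! = 479001600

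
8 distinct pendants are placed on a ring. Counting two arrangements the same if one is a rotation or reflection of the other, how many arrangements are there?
(8-1)!/2 = 5040/2 = 2520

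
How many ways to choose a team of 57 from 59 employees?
C(59,57) = 59!/(57!×2!) = 1711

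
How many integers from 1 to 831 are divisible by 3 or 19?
⌊831/3⌋ + ⌊831/19⌋ - ⌊831/57⌋ = 277 + 43 - 14 = 306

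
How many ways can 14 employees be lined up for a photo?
14! = 87178291200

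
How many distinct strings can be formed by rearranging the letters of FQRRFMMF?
8! / (1! × 2! × 3! × 2!) = 1680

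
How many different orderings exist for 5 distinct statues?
5! = 120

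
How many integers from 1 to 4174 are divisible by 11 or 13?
⌊4174/11⌋ + ⌊4174/13⌋ - ⌊4174/143⌋ = 379 + 321 - 29 = 671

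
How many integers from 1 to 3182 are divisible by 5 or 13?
⌊3182/5⌋ + ⌊3182/13⌋ - ⌊3182/65⌋ = 636 + 244 - 48 = 832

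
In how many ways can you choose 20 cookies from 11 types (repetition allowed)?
C(20+11-1, 11-1) = C(30, 10) = 30045015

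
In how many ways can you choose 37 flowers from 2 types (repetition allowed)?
C(37+2-1, 2-1) = C(38, 1) = 38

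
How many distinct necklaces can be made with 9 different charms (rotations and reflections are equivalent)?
(9-1)!/2 = 40320/2 = 20160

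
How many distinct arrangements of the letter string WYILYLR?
7! / (2! × 1! × 1! × 1! × 2!) = 1260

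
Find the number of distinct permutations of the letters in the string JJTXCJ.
6! / (3! × 1! × 1! × 1!) = 120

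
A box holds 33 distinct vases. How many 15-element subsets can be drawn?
C(33,15) = 33!/(15!×18!) = 1037158320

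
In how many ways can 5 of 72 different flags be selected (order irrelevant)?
C(72,5) = 72!/(5!×67!) = 13991544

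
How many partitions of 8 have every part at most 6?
Let r_j(i) = number of partitions of i into parts ≤ j, for i = 0..8. r_1(i) = 1 for all i; r_j(i) = r_{j-1}(i) + r_j(i-j). Rows j = 2..6: ≤2: 1 1 2 2 3 3 4 4 5; ≤3: 1 1 2 3 4 5 7 8 10; ≤4: 1 1 2 3 5 6 9 11 15; ≤5: 1 1 2 3 5 7 10 13 18; ≤6: 1 1 2 3 5 7 11 14 20. r_6(8) = 20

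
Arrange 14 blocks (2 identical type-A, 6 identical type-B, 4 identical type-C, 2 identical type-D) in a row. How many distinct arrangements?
14! / (2! × 6! × 4! × 2!) = 1261260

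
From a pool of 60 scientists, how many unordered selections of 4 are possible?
C(60,4) = 60!/(4!×56!) = 487635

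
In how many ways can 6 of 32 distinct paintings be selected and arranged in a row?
P(32,6) = 32!/(32-6)! = 652458240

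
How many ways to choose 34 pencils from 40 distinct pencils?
C(40,34) = 40!/(34!×6!) = 3838380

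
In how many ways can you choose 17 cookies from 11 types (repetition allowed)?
C(17+11-1, 11-1) = C(27, 10) = 8436285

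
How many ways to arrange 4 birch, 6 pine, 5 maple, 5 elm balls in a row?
20! / (4! × 6! × 5! × 5!) = 9777287520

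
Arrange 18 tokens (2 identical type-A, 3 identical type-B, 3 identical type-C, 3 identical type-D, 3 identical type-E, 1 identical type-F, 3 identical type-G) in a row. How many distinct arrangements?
18! / (2! × 3! × 3! × 3! × 3! × 1! × 3!) = 411675264000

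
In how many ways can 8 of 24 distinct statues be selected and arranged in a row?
P(24,8) = 24!/(24-8)! = 29654190720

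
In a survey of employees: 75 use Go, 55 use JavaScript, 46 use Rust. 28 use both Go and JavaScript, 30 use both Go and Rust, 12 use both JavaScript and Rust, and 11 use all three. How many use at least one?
|A∪B∪C| = 75+55+46-28-30-12+11 = 117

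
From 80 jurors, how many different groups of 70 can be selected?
C(80,70) = 80!/(70!×10!) = 1646492110120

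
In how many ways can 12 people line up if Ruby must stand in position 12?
Fix one position: (12-1)! = 39916800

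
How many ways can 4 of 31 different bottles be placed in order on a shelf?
P(31,4) = 31!/(31-4)! = 755160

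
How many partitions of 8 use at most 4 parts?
By conjugation, equals partitions of 8 into parts ≤ 4. Let r_j(i) = number of partitions of i into parts ≤ j, for i = 0..8. r_1(i) = 1 for all i; r_j(i) = r_{j-1}(i) + r_j(i-j). Rows j = 2..4: ≤2: 1 1 2 2 3 3 4 4 5; ≤3: 1 1 2 3 4 5 7 8 10; ≤4: 1 1 2 3 5 6 9 11 15. r_4(8) = 15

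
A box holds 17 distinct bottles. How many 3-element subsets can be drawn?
C(17,3) = 17!/(3!×14!) = 680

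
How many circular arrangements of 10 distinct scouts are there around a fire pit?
Circular: fix one position, arrange the rest. (10-1)! = 362880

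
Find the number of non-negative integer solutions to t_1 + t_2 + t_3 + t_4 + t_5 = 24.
C(24+5-1, 5-1) = C(28, 4) = 20475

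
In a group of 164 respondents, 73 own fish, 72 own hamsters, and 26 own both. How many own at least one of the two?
|A∪B| = |A| + |B| - |A∩B| = 73 + 72 - 26 = 119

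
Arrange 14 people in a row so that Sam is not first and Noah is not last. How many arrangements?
By inclusion-exclusion: 14! - 2×(14-1)! + (14-2)! = 87178291200 - 12454041600 + 479001600 = 75203251200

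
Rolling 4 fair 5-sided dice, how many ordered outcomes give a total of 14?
Coefficient of x^14 in (x + x² + ... + x^5)^4. By inclusion-exclusion on dice exceeding 5: Σ_j (-1)^j C(4,j)·C(14-1-5j, 3) = C(4,0)·C(13,3) - C(4,1)·C(8,3) + C(4,2)·C(3,3) = 1·286 - 4·56 + 6·1 = 68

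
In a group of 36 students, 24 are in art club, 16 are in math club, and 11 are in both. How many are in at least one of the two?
|A∪B| = |A| + |B| - |A∩B| = 24 + 16 - 11 = 29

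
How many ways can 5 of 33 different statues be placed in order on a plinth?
P(33,5) = 33!/(33-5)! = 28480320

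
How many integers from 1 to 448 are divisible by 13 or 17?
⌊448/13⌋ + ⌊448/17⌋ - ⌊448/221⌋ = 34 + 26 - 2 = 58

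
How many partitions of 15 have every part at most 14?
Let r_j(i) = number of partitions of i into parts ≤ j, for i = 0..15. r_1(i) = 1 for all i; r_j(i) = r_{j-1}(i) + r_j(i-j). Rows j = 2..14: ≤2: 1 1 2 2 3 3 4 4 5 5 6 6 7 7 8 8; ≤3: 1 1 2 3 4 5 7 8 10 12 14 16 19 21 24 27; ≤4: 1 1 2 3 5 6 9 11 15 18 23 27 34 39 47 54; ≤5: 1 1 2 3 5 7 10 13 18 23 30 37 47 57 70 84; ≤6: 1 1 2 3 5 7 11 14 20 26 35 44 58 71 90 110; ≤7: 1 1 2 3 5 7 11 15 21 28 38 49 65 82 105 131; ≤8: 1 1 2 3 5 7 11 15 22 29 40 52 70 89 116 146; ≤9: 1 1 2 3 5 7 11 15 22 30 41 54 73 94 123 157; ≤10: 1 1 2 3 5 7 11 15 22 30 42 55 75 97 128 164; ≤11: 1 1 2 3 5 7 11 15 22 30 42 56 76 99 131 169; ≤12: 1 1 2 3 5 7 11 15 22 30 42 56 77 100 133 172; ≤13: 1 1 2 3 5 7 11 15 22 30 42 56 77 101 134 174; ≤14: 1 1 2 3 5 7 11 15 22 30 42 56 77 101 135 175. r_14(15) = 175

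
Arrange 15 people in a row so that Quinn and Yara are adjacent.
Treat as block: (15-1)! × 2! = 87178291200 × 2 = 174356582400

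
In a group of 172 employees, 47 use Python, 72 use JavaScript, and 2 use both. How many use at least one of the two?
|A∪B| = |A| + |B| - |A∩B| = 47 + 72 - 2 = 117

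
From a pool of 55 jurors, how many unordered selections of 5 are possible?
C(55,5) = 55!/(5!×50!) = 3478761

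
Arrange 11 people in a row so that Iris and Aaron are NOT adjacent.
Total - adjacent = 11! - (11-1)!×2 = 39916800 - 7257600 = 32659200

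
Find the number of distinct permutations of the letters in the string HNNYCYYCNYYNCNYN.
16! / (1! × 6! × 6! × 3!) = 6726720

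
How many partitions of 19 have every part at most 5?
Let r_j(i) = number of partitions of i into parts ≤ j, for i = 0..19. r_1(i) = 1 for all i; r_j(i) = r_{j-1}(i) + r_j(i-j). Rows j = 2..5: ≤2: 1 1 2 2 3 3 4 4 5 5 6 6 7 7 8 8 9 9 10 10; ≤3: 1 1 2 3 4 5 7 8 10 12 14 16 19 21 24 27 30 33 37 40; ≤4: 1 1 2 3 5 6 9 11 15 18 23 27 34 39 47 54 64 72 84 94; ≤5: 1 1 2 3 5 7 10 13 18 23 30 37 47 57 70 84 101 119 141 164. r_5(19) = 164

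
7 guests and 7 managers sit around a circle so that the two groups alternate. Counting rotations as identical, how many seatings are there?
Fix one of the guests: (7-1)! ways for the remaining guests, × 7! ways for the managers = 720 × 5040 = 3628800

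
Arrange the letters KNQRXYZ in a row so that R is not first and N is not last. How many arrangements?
By inclusion-exclusion: 7! - 2×(7-1)! + (7-2)! = 5040 - 1440 + 120 = 3720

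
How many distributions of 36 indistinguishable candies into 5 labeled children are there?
C(36+5-1, 5-1) = C(40, 4) = 91390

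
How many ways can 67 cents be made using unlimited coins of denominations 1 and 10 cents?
Coefficient of x^67 in 1/(1-x^1) · 1/(1-x^10). Use j coins of 10 for j = 0..⌊67/10⌋ = 6, the rest in 1s: 6 + 1 = 7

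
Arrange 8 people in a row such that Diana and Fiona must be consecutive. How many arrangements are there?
Treat the 2 as one block: (8-2+1)! × 2! = 5040 × 2 = 10080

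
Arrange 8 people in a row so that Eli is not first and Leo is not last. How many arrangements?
By inclusion-exclusion: 8! - 2×(8-1)! + (8-2)! = 40320 - 10080 + 720 = 30960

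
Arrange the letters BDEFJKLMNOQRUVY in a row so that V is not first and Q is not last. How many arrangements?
By inclusion-exclusion: 15! - 2×(15-1)! + (15-2)! = 1307674368000 - 174356582400 + 6227020800 = 1139544806400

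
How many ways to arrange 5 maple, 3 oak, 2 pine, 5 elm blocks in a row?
15! / (5! × 3! × 2! × 5!) = 7567560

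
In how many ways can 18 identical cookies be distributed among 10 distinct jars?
C(18+10-1, 10-1) = C(27, 9) = 4686825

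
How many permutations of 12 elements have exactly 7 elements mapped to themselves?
Choose the 7 fixed points C(12,7) = 792, derange the rest: !5 = Σ_{j=0}^{5} (-1)^j·5!/j! = 120 - 120 + 60 - 20 + 5 - 1 = 44. Product = 792 × 44 = 34848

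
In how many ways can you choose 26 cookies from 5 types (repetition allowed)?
C(26+5-1, 5-1) = C(30, 4) = 27405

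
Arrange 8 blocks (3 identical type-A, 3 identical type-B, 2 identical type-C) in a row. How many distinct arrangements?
8! / (3! × 3! × 2!) = 560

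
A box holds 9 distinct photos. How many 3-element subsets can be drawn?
C(9,3) = 9!/(3!×6!) = 84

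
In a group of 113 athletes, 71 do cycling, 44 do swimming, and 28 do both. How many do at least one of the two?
|A∪B| = |A| + |B| - |A∩B| = 71 + 44 - 28 = 87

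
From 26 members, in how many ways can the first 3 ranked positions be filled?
P(26,3) = 26!/(26-3)! = 15600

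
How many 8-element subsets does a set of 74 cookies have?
C(74,8) = 74!/(8!×66!) = 15071474661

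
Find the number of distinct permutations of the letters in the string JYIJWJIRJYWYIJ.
14! / (3! × 5! × 1! × 2! × 3!) = 10090080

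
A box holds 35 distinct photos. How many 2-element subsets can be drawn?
C(35,2) = 35!/(2!×33!) = 595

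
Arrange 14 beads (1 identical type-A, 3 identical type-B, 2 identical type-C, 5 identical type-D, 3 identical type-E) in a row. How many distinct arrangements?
14! / (1! × 3! × 2! × 5! × 3!) = 10090080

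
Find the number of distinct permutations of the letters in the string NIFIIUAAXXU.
11! / (2! × 1! × 3! × 2! × 2! × 1!) = 831600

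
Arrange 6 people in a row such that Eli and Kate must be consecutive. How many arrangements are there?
Treat the 2 as one block: (6-2+1)! × 2! = 120 × 2 = 240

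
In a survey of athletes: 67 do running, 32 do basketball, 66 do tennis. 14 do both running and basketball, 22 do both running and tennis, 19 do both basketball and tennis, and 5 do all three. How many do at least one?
|A∪B∪C| = 67+32+66-14-22-19+5 = 115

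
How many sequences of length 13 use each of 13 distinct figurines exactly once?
13! = 6227020800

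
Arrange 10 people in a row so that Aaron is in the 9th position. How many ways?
Fix one position: (10-1)! = 362880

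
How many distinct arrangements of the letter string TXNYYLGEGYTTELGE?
16! / (1! × 1! × 3! × 3! × 3! × 2! × 3!) = 8072064000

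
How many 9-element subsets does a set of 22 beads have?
C(22,9) = 22!/(9!×13!) = 497420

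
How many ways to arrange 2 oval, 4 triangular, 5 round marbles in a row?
11! / (2! × 4! × 5!) = 6930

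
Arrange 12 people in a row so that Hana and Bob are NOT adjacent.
Total - adjacent = 12! - (12-1)!×2 = 479001600 - 79833600 = 399168000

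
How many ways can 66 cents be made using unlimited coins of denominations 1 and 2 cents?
Coefficient of x^66 in 1/(1-x^1) · 1/(1-x^2). Use j coins of 2 for j = 0..⌊66/2⌋ = 33, the rest in 1s: 33 + 1 = 34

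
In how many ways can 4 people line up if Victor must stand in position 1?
Fix one position: (4-1)! = 6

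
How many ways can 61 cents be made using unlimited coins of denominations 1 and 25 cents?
Coefficient of x^61 in 1/(1-x^1) · 1/(1-x^25). Use j coins of 25 for j = 0..⌊61/25⌋ = 2, the rest in 1s: 2 + 1 = 3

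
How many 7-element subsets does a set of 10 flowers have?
C(10,7) = 10!/(7!×3!) = 120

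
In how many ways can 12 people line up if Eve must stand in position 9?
Fix one position: (12-1)! = 39916800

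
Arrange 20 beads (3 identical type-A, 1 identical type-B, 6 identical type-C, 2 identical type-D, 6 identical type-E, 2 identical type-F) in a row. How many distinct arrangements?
20! / (3! × 1! × 6! × 2! × 6! × 2!) = 195545750400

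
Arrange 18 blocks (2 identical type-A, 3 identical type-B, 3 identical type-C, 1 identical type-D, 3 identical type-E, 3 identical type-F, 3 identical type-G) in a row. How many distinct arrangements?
18! / (2! × 3! × 3! × 1! × 3! × 3! × 3!) = 411675264000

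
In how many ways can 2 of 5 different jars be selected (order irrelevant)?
C(5,2) = 5!/(2!×3!) = 10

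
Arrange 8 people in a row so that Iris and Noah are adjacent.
Treat as block: (8-1)! × 2! = 5040 × 2 = 10080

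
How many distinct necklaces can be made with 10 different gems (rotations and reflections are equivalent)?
(10-1)!/2 = 362880/2 = 181440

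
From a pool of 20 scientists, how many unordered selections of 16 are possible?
C(20,16) = 20!/(16!×4!) = 4845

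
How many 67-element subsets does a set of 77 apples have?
C(77,67) = 77!/(67!×10!) = 1096993404430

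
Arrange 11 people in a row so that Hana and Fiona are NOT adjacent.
Total - adjacent = 11! - (11-1)!×2 = 39916800 - 7257600 = 32659200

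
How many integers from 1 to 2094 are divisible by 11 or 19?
⌊2094/11⌋ + ⌊2094/19⌋ - ⌊2094/209⌋ = 190 + 110 - 10 = 290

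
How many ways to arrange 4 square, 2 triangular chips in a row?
6! / (4! × 2!) = 15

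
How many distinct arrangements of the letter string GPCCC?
5! / (1! × 1! × 3!) = 20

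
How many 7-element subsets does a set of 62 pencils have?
C(62,7) = 62!/(7!×55!) = 491796152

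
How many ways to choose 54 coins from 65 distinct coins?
C(65,54) = 65!/(54!×11!) = 895068996640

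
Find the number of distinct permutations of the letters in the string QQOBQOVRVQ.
10! / (2! × 1! × 4! × 2! × 1!) = 37800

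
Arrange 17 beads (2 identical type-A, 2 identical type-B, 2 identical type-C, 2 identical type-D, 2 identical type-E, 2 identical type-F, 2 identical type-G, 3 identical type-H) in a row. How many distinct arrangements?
17! / (2! × 2! × 2! × 2! × 2! × 2! × 2! × 3!) = 463134672000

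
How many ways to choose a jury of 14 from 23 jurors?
C(23,14) = 23!/(14!×9!) = 817190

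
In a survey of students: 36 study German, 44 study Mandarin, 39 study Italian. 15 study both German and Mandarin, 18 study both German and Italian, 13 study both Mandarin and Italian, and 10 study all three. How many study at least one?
|A∪B∪C| = 36+44+39-15-18-13+10 = 83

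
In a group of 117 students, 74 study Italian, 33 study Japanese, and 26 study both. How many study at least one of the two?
|A∪B| = |A| + |B| - |A∩B| = 74 + 33 - 26 = 81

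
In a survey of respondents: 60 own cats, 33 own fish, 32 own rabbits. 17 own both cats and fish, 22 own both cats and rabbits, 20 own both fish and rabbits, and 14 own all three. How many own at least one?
|A∪B∪C| = 60+33+32-17-22-20+14 = 80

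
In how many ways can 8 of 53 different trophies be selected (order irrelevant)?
C(53,8) = 53!/(8!×45!) = 886322710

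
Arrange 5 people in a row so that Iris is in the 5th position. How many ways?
Fix one position: (5-1)! = 24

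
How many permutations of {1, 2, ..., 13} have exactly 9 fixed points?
Choose the 9 fixed points C(13,9) = 715, derange the rest: !4 = Σ_{j=0}^{4} (-1)^j·4!/j! = 24 - 24 + 12 - 4 + 1 = 9. Product = 715 × 9 = 6435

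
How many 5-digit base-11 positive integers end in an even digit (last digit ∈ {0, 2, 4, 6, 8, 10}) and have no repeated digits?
Last∈{0,2,4,6,8,10}. Last=0: 5040. Last nonzero: 5×9×P(9,3) = 22680. Total = 27720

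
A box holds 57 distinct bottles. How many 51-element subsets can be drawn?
C(57,51) = 57!/(51!×6!) = 36288252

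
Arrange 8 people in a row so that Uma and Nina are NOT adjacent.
Total - adjacent = 8! - (8-1)!×2 = 40320 - 10080 = 30240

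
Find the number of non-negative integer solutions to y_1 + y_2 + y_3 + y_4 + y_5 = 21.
C(21+5-1, 5-1) = C(25, 4) = 12650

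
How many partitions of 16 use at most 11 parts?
By conjugation, equals partitions of 16 into parts ≤ 11. Let r_j(i) = number of partitions of i into parts ≤ j, for i = 0..16. r_1(i) = 1 for all i; r_j(i) = r_{j-1}(i) + r_j(i-j). Rows j = 2..11: ≤2: 1 1 2 2 3 3 4 4 5 5 6 6 7 7 8 8 9; ≤3: 1 1 2 3 4 5 7 8 10 12 14 16 19 21 24 27 30; ≤4: 1 1 2 3 5 6 9 11 15 18 23 27 34 39 47 54 64; ≤5: 1 1 2 3 5 7 10 13 18 23 30 37 47 57 70 84 101; ≤6: 1 1 2 3 5 7 11 14 20 26 35 44 58 71 90 110 136; ≤7: 1 1 2 3 5 7 11 15 21 28 38 49 65 82 105 131 164; ≤8: 1 1 2 3 5 7 11 15 22 29 40 52 70 89 116 146 186; ≤9: 1 1 2 3 5 7 11 15 22 30 41 54 73 94 123 157 201; ≤10: 1 1 2 3 5 7 11 15 22 30 42 55 75 97 128 164 212; ≤11: 1 1 2 3 5 7 11 15 22 30 42 56 76 99 131 169 219. r_11(16) = 219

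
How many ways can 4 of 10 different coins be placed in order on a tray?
P(10,4) = 10!/(10-4)! = 5040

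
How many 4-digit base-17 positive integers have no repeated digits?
First digit: 16 choices (nonzero). Then descending: 16 × 16 × 15 × 14 = 53760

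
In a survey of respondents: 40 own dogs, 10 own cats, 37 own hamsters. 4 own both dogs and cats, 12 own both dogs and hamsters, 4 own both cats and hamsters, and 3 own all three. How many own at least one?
|A∪B∪C| = 40+10+37-4-12-4+3 = 70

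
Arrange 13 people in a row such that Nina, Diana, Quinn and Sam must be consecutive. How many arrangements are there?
Treat the 4 as one block: (13-4+1)! × 4! = 3628800 × 24 = 87091200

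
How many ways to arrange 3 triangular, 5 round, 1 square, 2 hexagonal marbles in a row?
11! / (3! × 5! × 1! × 2!) = 27720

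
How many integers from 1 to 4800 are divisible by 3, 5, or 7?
⌊4800/3⌋+⌊4800/5⌋+⌊4800/7⌋ - ⌊4800/15⌋-⌊4800/21⌋-⌊4800/35⌋ + ⌊4800/105⌋ = 1600+960+685 - 320-228-137 + 45 = 2605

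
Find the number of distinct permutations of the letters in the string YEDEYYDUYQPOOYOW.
16! / (1! × 1! × 3! × 1! × 1! × 5! × 2! × 2!) = 7264857600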